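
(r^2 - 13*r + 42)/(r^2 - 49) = (r - 6)/(r + 7)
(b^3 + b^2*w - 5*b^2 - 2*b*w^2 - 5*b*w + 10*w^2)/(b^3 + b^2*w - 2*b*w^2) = (b - 5)/b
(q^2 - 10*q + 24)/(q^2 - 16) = (q - 6)/(q + 4)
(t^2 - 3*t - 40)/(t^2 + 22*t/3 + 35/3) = 3*(t - 8)/(3*t + 7)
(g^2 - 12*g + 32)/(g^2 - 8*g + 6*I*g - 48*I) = (g - 4)/(g + 6*I)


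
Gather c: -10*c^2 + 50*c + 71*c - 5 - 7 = -10*c^2 + 121*c - 12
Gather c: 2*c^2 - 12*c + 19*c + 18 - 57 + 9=2*c^2 + 7*c - 30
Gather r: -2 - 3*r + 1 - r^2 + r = -r^2 - 2*r - 1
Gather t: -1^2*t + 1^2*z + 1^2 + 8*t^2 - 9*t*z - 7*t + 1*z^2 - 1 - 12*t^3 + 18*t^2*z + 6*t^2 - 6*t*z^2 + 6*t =-12*t^3 + t^2*(18*z + 14) + t*(-6*z^2 - 9*z - 2) + z^2 + z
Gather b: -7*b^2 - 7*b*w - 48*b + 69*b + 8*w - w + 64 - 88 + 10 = -7*b^2 + b*(21 - 7*w) + 7*w - 14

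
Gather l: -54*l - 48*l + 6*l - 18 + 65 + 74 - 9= 112 - 96*l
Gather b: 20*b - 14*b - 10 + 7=6*b - 3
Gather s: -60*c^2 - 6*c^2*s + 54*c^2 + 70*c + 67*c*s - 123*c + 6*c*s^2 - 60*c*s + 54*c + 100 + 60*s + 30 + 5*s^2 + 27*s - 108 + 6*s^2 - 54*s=-6*c^2 + c + s^2*(6*c + 11) + s*(-6*c^2 + 7*c + 33) + 22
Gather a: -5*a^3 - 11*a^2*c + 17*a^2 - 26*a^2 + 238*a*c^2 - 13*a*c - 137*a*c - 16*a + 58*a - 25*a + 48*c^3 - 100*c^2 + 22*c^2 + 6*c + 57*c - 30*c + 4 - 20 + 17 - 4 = -5*a^3 + a^2*(-11*c - 9) + a*(238*c^2 - 150*c + 17) + 48*c^3 - 78*c^2 + 33*c - 3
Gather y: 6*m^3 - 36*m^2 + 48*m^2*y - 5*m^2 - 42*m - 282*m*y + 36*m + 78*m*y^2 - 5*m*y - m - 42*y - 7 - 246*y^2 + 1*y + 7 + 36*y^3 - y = 6*m^3 - 41*m^2 - 7*m + 36*y^3 + y^2*(78*m - 246) + y*(48*m^2 - 287*m - 42)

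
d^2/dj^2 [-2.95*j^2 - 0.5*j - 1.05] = -5.90000000000000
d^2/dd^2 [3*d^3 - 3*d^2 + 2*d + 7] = 18*d - 6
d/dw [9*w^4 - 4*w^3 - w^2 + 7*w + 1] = 36*w^3 - 12*w^2 - 2*w + 7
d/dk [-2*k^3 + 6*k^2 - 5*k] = -6*k^2 + 12*k - 5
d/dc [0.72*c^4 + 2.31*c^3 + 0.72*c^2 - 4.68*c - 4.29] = 2.88*c^3 + 6.93*c^2 + 1.44*c - 4.68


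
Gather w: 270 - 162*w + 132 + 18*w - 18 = 384 - 144*w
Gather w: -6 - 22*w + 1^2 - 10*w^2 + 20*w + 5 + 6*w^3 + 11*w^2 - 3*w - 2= 6*w^3 + w^2 - 5*w - 2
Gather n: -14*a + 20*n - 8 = -14*a + 20*n - 8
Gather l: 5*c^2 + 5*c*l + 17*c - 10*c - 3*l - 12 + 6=5*c^2 + 7*c + l*(5*c - 3) - 6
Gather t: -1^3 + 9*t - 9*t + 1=0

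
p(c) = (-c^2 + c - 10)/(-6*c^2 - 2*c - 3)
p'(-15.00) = 0.00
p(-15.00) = 0.19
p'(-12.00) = 0.00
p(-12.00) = 0.20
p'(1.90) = -0.26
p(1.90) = 0.41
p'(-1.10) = 1.73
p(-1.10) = 1.53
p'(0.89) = -1.30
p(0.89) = 1.04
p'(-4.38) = 0.05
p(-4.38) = 0.31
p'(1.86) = -0.27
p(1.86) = 0.42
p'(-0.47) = 2.82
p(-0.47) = 3.16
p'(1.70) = -0.34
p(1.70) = 0.47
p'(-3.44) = 0.10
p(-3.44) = 0.38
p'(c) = (1 - 2*c)/(-6*c^2 - 2*c - 3) + (12*c + 2)*(-c^2 + c - 10)/(-6*c^2 - 2*c - 3)^2 = (8*c^2 - 114*c - 23)/(36*c^4 + 24*c^3 + 40*c^2 + 12*c + 9)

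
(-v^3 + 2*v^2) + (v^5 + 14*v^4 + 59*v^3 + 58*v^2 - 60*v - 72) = v^5 + 14*v^4 + 58*v^3 + 60*v^2 - 60*v - 72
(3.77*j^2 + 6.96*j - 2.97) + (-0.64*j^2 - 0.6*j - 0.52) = 3.13*j^2 + 6.36*j - 3.49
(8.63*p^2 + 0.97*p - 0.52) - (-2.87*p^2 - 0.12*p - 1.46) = 11.5*p^2 + 1.09*p + 0.94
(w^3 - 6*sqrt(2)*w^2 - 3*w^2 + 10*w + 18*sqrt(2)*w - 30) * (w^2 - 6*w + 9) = w^5 - 9*w^4 - 6*sqrt(2)*w^4 + 37*w^3 + 54*sqrt(2)*w^3 - 162*sqrt(2)*w^2 - 117*w^2 + 162*sqrt(2)*w + 270*w - 270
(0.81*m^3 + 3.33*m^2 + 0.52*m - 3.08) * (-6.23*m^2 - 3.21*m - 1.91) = -5.0463*m^5 - 23.346*m^4 - 15.476*m^3 + 11.1589*m^2 + 8.8936*m + 5.8828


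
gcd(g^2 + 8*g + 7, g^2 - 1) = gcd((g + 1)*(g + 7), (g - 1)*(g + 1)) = g + 1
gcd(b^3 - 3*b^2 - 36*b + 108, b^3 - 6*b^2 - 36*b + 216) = b^2 - 36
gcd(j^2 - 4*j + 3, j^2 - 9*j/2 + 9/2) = j - 3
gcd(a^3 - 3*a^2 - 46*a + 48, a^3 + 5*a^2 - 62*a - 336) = a^2 - 2*a - 48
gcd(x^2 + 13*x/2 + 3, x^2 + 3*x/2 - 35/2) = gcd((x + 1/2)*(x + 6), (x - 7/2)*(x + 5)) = 1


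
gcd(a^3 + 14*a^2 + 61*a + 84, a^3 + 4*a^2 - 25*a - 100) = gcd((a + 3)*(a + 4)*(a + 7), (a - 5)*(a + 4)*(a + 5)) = a + 4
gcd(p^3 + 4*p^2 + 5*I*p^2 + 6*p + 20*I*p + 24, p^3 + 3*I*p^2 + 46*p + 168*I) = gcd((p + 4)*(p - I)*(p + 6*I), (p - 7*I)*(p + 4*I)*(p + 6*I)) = p + 6*I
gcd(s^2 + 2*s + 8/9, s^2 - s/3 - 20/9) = s + 4/3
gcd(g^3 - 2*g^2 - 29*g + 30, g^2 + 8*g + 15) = g + 5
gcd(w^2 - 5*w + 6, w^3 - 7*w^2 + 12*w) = w - 3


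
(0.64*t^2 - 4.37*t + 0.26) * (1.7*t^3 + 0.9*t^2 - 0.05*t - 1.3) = 1.088*t^5 - 6.853*t^4 - 3.523*t^3 - 0.3795*t^2 + 5.668*t - 0.338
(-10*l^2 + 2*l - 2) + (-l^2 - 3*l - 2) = -11*l^2 - l - 4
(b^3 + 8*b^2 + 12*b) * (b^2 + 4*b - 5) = b^5 + 12*b^4 + 39*b^3 + 8*b^2 - 60*b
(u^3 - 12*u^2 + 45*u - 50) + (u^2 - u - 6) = u^3 - 11*u^2 + 44*u - 56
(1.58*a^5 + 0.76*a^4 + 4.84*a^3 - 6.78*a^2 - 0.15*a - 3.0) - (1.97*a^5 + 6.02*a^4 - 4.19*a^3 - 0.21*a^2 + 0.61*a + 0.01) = -0.39*a^5 - 5.26*a^4 + 9.03*a^3 - 6.57*a^2 - 0.76*a - 3.01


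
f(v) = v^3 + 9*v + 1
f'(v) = 3*v^2 + 9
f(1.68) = 20.86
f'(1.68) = 17.47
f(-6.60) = -345.90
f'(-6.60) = 139.68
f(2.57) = 41.10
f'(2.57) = 28.81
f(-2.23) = -30.16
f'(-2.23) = 23.92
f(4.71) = 147.88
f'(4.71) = 75.55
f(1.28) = 14.62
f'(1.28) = 13.92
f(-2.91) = -49.83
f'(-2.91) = 34.40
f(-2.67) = -42.06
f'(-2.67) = 30.39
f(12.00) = 1837.00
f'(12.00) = 441.00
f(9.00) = 811.00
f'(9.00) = 252.00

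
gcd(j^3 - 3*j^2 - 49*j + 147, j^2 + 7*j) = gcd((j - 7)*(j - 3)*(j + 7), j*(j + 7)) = j + 7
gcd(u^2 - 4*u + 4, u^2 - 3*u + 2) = u - 2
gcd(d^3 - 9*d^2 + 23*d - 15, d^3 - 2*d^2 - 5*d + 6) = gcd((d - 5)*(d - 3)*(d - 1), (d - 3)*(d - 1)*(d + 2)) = d^2 - 4*d + 3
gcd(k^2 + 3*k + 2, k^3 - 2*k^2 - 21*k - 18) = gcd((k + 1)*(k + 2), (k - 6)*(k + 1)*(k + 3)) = k + 1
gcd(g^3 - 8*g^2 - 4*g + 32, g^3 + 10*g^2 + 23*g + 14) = g + 2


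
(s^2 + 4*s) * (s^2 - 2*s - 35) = s^4 + 2*s^3 - 43*s^2 - 140*s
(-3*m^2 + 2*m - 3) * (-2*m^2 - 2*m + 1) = 6*m^4 + 2*m^3 - m^2 + 8*m - 3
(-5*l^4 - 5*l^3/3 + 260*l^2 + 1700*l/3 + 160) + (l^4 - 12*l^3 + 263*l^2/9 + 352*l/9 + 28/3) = -4*l^4 - 41*l^3/3 + 2603*l^2/9 + 5452*l/9 + 508/3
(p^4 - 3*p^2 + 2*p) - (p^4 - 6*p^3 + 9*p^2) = 6*p^3 - 12*p^2 + 2*p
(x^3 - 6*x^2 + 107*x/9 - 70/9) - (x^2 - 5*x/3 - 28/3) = x^3 - 7*x^2 + 122*x/9 + 14/9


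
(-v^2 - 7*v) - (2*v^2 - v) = -3*v^2 - 6*v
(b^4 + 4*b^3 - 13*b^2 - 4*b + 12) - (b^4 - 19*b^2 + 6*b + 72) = 4*b^3 + 6*b^2 - 10*b - 60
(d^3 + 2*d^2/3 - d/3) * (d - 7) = d^4 - 19*d^3/3 - 5*d^2 + 7*d/3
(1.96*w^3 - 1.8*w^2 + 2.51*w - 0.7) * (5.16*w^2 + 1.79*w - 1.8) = 10.1136*w^5 - 5.7796*w^4 + 6.2016*w^3 + 4.1209*w^2 - 5.771*w + 1.26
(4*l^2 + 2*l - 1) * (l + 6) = 4*l^3 + 26*l^2 + 11*l - 6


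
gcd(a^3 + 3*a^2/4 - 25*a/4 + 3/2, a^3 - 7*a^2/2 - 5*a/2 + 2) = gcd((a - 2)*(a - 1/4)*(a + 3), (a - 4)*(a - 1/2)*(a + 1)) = 1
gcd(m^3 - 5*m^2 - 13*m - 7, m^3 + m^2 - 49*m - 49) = m^2 - 6*m - 7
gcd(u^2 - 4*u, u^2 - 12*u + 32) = u - 4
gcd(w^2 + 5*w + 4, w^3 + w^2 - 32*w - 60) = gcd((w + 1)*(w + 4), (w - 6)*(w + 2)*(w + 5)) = 1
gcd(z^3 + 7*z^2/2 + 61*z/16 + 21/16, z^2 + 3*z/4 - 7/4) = z + 7/4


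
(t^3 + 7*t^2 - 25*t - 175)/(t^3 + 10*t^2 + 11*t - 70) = (t - 5)/(t - 2)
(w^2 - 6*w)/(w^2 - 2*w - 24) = w/(w + 4)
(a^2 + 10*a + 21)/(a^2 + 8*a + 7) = (a + 3)/(a + 1)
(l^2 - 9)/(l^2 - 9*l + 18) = (l + 3)/(l - 6)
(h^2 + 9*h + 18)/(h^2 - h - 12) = (h + 6)/(h - 4)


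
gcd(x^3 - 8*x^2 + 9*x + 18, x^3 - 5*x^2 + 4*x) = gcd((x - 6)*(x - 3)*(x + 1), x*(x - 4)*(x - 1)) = 1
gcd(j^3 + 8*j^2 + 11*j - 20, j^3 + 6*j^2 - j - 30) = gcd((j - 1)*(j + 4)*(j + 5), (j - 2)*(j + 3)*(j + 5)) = j + 5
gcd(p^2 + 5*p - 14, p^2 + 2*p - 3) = 1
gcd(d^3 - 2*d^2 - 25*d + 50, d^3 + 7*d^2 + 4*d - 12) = 1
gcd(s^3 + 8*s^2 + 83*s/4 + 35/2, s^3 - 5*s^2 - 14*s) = s + 2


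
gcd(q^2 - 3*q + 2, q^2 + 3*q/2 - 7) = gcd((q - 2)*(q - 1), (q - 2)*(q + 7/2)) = q - 2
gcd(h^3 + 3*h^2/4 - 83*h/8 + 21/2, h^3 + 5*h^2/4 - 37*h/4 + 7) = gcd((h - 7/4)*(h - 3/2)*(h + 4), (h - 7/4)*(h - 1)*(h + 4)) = h^2 + 9*h/4 - 7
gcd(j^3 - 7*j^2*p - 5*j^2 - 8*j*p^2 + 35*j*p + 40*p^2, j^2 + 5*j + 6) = 1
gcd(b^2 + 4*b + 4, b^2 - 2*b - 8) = b + 2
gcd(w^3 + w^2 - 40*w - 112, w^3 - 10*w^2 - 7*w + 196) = w^2 - 3*w - 28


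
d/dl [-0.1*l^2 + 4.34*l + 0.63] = 4.34 - 0.2*l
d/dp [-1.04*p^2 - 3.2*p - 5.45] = -2.08*p - 3.2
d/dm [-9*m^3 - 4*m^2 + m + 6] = -27*m^2 - 8*m + 1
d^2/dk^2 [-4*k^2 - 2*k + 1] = -8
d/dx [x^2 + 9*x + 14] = 2*x + 9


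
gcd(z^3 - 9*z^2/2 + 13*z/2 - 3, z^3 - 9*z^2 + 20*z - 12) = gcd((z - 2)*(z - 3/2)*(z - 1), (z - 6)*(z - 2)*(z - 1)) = z^2 - 3*z + 2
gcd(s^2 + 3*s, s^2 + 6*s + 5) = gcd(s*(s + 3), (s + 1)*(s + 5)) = 1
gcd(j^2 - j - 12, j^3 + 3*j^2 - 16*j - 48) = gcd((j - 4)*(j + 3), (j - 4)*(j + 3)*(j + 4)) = j^2 - j - 12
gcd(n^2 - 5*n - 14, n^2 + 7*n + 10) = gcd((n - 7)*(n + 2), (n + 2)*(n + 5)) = n + 2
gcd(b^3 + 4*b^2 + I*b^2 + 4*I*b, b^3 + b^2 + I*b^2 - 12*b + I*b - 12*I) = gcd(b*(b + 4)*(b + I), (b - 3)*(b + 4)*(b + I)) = b^2 + b*(4 + I) + 4*I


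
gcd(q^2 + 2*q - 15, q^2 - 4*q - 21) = 1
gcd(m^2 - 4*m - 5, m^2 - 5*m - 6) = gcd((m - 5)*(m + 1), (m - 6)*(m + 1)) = m + 1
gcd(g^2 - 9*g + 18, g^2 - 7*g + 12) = g - 3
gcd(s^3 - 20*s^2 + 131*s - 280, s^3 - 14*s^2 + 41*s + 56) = s^2 - 15*s + 56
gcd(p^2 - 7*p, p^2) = p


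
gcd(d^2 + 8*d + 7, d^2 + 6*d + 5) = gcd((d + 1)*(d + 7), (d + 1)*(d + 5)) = d + 1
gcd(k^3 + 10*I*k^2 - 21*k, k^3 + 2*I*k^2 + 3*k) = k^2 + 3*I*k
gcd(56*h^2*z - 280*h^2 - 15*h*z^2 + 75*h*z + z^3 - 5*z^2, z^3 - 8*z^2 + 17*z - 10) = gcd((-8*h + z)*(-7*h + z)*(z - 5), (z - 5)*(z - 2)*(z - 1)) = z - 5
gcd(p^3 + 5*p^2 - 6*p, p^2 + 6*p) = p^2 + 6*p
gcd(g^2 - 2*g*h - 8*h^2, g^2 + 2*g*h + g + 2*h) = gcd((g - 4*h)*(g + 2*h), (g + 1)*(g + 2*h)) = g + 2*h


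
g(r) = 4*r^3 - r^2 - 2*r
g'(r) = 12*r^2 - 2*r - 2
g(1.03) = 1.25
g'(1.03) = 8.67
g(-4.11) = -286.38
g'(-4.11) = 208.93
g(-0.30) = 0.40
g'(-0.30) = -0.32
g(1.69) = 13.07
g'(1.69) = 28.89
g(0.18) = -0.37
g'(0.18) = -1.97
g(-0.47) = 0.30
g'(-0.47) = 1.59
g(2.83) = 76.99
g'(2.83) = 88.45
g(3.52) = 155.03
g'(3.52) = 139.64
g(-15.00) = -13695.00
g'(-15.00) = 2728.00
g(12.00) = 6744.00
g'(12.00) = 1702.00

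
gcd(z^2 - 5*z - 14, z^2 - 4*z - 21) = z - 7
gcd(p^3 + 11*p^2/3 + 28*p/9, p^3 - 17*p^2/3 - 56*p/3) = p^2 + 7*p/3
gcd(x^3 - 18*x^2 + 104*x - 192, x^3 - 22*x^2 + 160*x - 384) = x^2 - 14*x + 48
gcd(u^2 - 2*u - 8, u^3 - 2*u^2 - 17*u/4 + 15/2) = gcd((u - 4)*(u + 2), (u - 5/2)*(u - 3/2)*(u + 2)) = u + 2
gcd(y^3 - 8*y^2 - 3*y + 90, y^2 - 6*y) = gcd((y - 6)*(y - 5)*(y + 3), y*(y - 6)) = y - 6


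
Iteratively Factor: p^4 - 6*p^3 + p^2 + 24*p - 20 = (p - 5)*(p^3 - p^2 - 4*p + 4) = (p - 5)*(p + 2)*(p^2 - 3*p + 2) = (p - 5)*(p - 1)*(p + 2)*(p - 2)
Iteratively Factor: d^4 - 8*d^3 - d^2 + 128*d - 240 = (d - 5)*(d^3 - 3*d^2 - 16*d + 48) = (d - 5)*(d + 4)*(d^2 - 7*d + 12) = (d - 5)*(d - 3)*(d + 4)*(d - 4)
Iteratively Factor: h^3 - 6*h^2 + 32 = (h - 4)*(h^2 - 2*h - 8) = (h - 4)^2*(h + 2)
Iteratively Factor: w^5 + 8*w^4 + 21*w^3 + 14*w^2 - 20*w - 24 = (w + 3)*(w^4 + 5*w^3 + 6*w^2 - 4*w - 8) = (w + 2)*(w + 3)*(w^3 + 3*w^2 - 4) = (w + 2)^2*(w + 3)*(w^2 + w - 2) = (w + 2)^3*(w + 3)*(w - 1)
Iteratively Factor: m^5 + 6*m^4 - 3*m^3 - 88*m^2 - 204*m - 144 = (m - 4)*(m^4 + 10*m^3 + 37*m^2 + 60*m + 36) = (m - 4)*(m + 3)*(m^3 + 7*m^2 + 16*m + 12) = (m - 4)*(m + 2)*(m + 3)*(m^2 + 5*m + 6) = (m - 4)*(m + 2)*(m + 3)^2*(m + 2)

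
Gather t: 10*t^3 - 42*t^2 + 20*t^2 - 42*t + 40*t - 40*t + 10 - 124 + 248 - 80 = 10*t^3 - 22*t^2 - 42*t + 54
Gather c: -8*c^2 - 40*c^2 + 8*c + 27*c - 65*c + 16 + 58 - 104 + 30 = -48*c^2 - 30*c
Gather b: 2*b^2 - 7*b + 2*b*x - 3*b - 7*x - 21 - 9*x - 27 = 2*b^2 + b*(2*x - 10) - 16*x - 48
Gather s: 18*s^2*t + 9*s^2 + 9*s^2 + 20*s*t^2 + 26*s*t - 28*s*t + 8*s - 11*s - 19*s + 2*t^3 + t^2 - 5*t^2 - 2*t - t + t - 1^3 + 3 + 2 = s^2*(18*t + 18) + s*(20*t^2 - 2*t - 22) + 2*t^3 - 4*t^2 - 2*t + 4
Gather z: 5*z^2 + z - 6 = 5*z^2 + z - 6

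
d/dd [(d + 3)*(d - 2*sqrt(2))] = 2*d - 2*sqrt(2) + 3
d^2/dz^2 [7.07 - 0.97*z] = 0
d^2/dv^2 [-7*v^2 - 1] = -14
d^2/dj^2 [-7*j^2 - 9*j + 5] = -14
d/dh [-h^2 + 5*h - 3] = 5 - 2*h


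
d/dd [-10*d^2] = -20*d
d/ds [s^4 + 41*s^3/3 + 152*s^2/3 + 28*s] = 4*s^3 + 41*s^2 + 304*s/3 + 28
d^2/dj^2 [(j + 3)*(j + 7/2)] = 2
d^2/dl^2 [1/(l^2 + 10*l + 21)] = 2*(-l^2 - 10*l + 4*(l + 5)^2 - 21)/(l^2 + 10*l + 21)^3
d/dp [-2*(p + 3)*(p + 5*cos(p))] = -2*p + 2*(p + 3)*(5*sin(p) - 1) - 10*cos(p)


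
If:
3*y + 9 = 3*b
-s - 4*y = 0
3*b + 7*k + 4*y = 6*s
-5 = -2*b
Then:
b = 5/2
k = 13/14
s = 2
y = -1/2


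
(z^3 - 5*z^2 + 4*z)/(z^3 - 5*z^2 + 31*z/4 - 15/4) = 4*z*(z - 4)/(4*z^2 - 16*z + 15)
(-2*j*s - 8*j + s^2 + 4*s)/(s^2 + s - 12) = (-2*j + s)/(s - 3)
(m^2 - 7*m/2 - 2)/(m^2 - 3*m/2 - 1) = (m - 4)/(m - 2)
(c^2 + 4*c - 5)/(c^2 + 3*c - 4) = (c + 5)/(c + 4)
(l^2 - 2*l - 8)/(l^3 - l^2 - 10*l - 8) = 1/(l + 1)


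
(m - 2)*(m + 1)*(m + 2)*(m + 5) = m^4 + 6*m^3 + m^2 - 24*m - 20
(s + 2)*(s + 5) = s^2 + 7*s + 10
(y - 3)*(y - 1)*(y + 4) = y^3 - 13*y + 12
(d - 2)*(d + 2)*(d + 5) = d^3 + 5*d^2 - 4*d - 20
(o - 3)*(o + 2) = o^2 - o - 6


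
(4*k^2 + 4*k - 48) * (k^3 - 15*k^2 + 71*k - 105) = 4*k^5 - 56*k^4 + 176*k^3 + 584*k^2 - 3828*k + 5040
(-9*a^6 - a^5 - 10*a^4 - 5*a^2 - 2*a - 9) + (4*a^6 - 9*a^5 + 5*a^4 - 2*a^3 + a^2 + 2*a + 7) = -5*a^6 - 10*a^5 - 5*a^4 - 2*a^3 - 4*a^2 - 2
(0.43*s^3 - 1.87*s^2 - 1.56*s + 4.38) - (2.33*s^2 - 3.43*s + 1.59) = 0.43*s^3 - 4.2*s^2 + 1.87*s + 2.79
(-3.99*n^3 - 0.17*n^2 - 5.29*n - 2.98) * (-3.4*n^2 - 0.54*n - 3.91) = 13.566*n^5 + 2.7326*n^4 + 33.6787*n^3 + 13.6533*n^2 + 22.2931*n + 11.6518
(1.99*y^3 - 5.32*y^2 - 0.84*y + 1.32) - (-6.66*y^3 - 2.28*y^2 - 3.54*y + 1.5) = 8.65*y^3 - 3.04*y^2 + 2.7*y - 0.18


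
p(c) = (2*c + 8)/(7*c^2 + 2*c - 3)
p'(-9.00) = 0.00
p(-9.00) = -0.02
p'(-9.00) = 0.00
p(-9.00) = -0.02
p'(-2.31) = 0.18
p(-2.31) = 0.11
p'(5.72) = -0.02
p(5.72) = 0.08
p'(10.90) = -0.00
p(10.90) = 0.04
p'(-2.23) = 0.21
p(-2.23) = 0.13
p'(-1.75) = 0.59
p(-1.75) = 0.30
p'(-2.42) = 0.15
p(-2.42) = 0.10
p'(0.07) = -3.75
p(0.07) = -2.88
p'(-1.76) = 0.57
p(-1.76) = 0.30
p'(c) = (-14*c - 2)*(2*c + 8)/(7*c^2 + 2*c - 3)^2 + 2/(7*c^2 + 2*c - 3) = 2*(7*c^2 + 2*c - 2*(c + 4)*(7*c + 1) - 3)/(7*c^2 + 2*c - 3)^2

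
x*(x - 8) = x^2 - 8*x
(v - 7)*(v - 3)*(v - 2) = v^3 - 12*v^2 + 41*v - 42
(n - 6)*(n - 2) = n^2 - 8*n + 12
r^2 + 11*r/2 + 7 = (r + 2)*(r + 7/2)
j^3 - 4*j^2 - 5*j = j*(j - 5)*(j + 1)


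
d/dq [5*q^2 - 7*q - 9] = 10*q - 7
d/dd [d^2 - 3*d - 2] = 2*d - 3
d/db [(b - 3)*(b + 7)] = 2*b + 4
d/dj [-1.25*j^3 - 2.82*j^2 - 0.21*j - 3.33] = -3.75*j^2 - 5.64*j - 0.21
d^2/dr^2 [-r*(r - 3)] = -2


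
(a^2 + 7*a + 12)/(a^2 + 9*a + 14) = (a^2 + 7*a + 12)/(a^2 + 9*a + 14)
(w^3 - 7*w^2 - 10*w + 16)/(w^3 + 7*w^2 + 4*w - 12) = (w - 8)/(w + 6)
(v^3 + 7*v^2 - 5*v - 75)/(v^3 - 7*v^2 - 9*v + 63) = (v^2 + 10*v + 25)/(v^2 - 4*v - 21)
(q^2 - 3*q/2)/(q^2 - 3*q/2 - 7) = q*(3 - 2*q)/(-2*q^2 + 3*q + 14)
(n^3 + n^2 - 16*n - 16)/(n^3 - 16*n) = (n + 1)/n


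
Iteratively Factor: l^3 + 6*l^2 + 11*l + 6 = (l + 1)*(l^2 + 5*l + 6) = (l + 1)*(l + 2)*(l + 3)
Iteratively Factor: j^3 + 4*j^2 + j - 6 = (j + 3)*(j^2 + j - 2) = (j - 1)*(j + 3)*(j + 2)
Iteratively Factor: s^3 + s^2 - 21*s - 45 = (s + 3)*(s^2 - 2*s - 15) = (s - 5)*(s + 3)*(s + 3)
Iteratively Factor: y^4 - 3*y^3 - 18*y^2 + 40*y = (y - 2)*(y^3 - y^2 - 20*y) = y*(y - 2)*(y^2 - y - 20) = y*(y - 2)*(y + 4)*(y - 5)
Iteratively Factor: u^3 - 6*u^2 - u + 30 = (u - 3)*(u^2 - 3*u - 10) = (u - 5)*(u - 3)*(u + 2)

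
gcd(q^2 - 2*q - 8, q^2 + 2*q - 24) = q - 4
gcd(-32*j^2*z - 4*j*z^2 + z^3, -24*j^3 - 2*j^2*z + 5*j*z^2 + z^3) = 4*j + z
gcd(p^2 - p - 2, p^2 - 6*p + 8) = p - 2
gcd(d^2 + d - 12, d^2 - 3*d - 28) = d + 4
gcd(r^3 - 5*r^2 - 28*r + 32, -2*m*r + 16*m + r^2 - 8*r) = r - 8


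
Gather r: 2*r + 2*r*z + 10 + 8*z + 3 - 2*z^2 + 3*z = r*(2*z + 2) - 2*z^2 + 11*z + 13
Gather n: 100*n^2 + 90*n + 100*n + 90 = 100*n^2 + 190*n + 90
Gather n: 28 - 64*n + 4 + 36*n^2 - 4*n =36*n^2 - 68*n + 32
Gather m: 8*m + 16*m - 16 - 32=24*m - 48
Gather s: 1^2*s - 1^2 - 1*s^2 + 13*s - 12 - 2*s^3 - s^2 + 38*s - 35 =-2*s^3 - 2*s^2 + 52*s - 48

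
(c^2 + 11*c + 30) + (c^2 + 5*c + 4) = 2*c^2 + 16*c + 34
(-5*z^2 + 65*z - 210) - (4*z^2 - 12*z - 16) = -9*z^2 + 77*z - 194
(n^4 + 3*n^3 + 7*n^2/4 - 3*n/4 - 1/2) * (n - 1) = n^5 + 2*n^4 - 5*n^3/4 - 5*n^2/2 + n/4 + 1/2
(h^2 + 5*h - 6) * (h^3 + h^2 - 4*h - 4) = h^5 + 6*h^4 - 5*h^3 - 30*h^2 + 4*h + 24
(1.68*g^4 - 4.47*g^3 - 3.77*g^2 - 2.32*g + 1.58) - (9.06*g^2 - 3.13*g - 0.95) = 1.68*g^4 - 4.47*g^3 - 12.83*g^2 + 0.81*g + 2.53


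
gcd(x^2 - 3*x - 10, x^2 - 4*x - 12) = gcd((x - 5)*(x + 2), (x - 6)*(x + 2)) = x + 2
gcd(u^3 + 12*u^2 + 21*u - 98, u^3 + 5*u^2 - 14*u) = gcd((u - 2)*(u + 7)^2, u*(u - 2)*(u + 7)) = u^2 + 5*u - 14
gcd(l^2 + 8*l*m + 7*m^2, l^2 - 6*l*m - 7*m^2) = l + m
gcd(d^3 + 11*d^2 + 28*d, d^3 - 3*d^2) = d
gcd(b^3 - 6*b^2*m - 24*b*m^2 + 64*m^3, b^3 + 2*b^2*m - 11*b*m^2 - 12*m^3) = b + 4*m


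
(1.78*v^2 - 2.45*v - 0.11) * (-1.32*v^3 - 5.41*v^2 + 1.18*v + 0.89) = -2.3496*v^5 - 6.3958*v^4 + 15.5001*v^3 - 0.7117*v^2 - 2.3103*v - 0.0979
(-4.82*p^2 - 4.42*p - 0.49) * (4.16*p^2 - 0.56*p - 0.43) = -20.0512*p^4 - 15.688*p^3 + 2.5094*p^2 + 2.175*p + 0.2107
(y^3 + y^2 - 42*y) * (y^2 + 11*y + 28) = y^5 + 12*y^4 - 3*y^3 - 434*y^2 - 1176*y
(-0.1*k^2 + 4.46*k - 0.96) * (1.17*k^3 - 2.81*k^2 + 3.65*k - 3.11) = -0.117*k^5 + 5.4992*k^4 - 14.0208*k^3 + 19.2876*k^2 - 17.3746*k + 2.9856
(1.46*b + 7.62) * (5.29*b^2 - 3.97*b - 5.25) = 7.7234*b^3 + 34.5136*b^2 - 37.9164*b - 40.005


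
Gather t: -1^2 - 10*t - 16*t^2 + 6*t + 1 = -16*t^2 - 4*t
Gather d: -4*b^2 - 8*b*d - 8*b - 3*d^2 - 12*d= -4*b^2 - 8*b - 3*d^2 + d*(-8*b - 12)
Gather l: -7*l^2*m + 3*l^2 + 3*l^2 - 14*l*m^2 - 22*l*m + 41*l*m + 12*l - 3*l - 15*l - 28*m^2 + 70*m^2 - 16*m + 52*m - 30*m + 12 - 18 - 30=l^2*(6 - 7*m) + l*(-14*m^2 + 19*m - 6) + 42*m^2 + 6*m - 36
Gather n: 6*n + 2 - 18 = 6*n - 16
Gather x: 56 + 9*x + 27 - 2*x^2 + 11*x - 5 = -2*x^2 + 20*x + 78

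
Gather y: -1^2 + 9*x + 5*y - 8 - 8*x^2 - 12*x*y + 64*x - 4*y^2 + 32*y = -8*x^2 + 73*x - 4*y^2 + y*(37 - 12*x) - 9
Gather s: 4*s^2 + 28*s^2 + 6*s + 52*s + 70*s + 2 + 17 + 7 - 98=32*s^2 + 128*s - 72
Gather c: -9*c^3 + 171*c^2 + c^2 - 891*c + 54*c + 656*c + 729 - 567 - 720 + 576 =-9*c^3 + 172*c^2 - 181*c + 18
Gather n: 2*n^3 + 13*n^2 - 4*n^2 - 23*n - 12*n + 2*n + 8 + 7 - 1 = 2*n^3 + 9*n^2 - 33*n + 14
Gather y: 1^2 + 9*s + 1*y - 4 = 9*s + y - 3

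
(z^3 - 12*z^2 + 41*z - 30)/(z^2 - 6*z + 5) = z - 6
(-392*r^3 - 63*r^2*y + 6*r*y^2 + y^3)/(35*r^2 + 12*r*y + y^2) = (-56*r^2 - r*y + y^2)/(5*r + y)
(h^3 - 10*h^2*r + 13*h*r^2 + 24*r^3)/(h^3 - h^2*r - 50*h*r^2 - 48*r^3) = (h - 3*r)/(h + 6*r)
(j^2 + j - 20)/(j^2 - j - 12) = (j + 5)/(j + 3)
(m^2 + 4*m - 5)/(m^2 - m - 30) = (m - 1)/(m - 6)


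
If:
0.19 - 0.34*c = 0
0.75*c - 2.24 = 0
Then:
No Solution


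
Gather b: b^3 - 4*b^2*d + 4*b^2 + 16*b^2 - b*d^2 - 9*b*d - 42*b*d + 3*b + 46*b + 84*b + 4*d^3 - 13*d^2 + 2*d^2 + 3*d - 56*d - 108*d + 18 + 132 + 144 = b^3 + b^2*(20 - 4*d) + b*(-d^2 - 51*d + 133) + 4*d^3 - 11*d^2 - 161*d + 294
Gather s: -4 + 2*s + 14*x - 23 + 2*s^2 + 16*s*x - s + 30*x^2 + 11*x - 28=2*s^2 + s*(16*x + 1) + 30*x^2 + 25*x - 55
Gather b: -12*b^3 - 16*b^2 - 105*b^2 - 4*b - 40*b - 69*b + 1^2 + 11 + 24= -12*b^3 - 121*b^2 - 113*b + 36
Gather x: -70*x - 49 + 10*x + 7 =-60*x - 42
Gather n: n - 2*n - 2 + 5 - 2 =1 - n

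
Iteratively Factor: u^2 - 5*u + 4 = (u - 1)*(u - 4)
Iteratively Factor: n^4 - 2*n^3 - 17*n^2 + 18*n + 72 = (n - 4)*(n^3 + 2*n^2 - 9*n - 18) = (n - 4)*(n + 2)*(n^2 - 9) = (n - 4)*(n + 2)*(n + 3)*(n - 3)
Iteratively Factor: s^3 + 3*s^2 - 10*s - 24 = (s + 4)*(s^2 - s - 6) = (s + 2)*(s + 4)*(s - 3)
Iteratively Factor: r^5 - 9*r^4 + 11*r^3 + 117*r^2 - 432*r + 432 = (r - 4)*(r^4 - 5*r^3 - 9*r^2 + 81*r - 108) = (r - 4)*(r + 4)*(r^3 - 9*r^2 + 27*r - 27) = (r - 4)*(r - 3)*(r + 4)*(r^2 - 6*r + 9) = (r - 4)*(r - 3)^2*(r + 4)*(r - 3)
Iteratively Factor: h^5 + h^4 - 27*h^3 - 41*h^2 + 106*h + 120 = (h - 2)*(h^4 + 3*h^3 - 21*h^2 - 83*h - 60) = (h - 2)*(h + 3)*(h^3 - 21*h - 20) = (h - 2)*(h + 3)*(h + 4)*(h^2 - 4*h - 5) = (h - 5)*(h - 2)*(h + 3)*(h + 4)*(h + 1)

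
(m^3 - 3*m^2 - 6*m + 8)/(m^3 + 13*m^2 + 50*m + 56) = (m^2 - 5*m + 4)/(m^2 + 11*m + 28)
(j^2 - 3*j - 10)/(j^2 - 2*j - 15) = (j + 2)/(j + 3)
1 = 1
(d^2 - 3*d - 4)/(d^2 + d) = (d - 4)/d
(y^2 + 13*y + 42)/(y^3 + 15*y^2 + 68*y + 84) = 1/(y + 2)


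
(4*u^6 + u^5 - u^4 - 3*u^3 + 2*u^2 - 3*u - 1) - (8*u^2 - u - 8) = 4*u^6 + u^5 - u^4 - 3*u^3 - 6*u^2 - 2*u + 7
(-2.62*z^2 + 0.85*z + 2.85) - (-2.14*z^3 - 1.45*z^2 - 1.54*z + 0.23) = 2.14*z^3 - 1.17*z^2 + 2.39*z + 2.62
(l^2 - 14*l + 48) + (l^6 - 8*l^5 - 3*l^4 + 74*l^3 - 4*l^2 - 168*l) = l^6 - 8*l^5 - 3*l^4 + 74*l^3 - 3*l^2 - 182*l + 48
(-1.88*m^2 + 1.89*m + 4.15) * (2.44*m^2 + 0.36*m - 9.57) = -4.5872*m^4 + 3.9348*m^3 + 28.798*m^2 - 16.5933*m - 39.7155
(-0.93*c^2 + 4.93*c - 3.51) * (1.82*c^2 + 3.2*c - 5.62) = -1.6926*c^4 + 5.9966*c^3 + 14.6144*c^2 - 38.9386*c + 19.7262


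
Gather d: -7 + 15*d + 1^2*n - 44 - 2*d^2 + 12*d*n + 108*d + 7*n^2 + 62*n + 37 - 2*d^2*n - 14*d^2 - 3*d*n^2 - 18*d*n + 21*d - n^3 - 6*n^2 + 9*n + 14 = d^2*(-2*n - 16) + d*(-3*n^2 - 6*n + 144) - n^3 + n^2 + 72*n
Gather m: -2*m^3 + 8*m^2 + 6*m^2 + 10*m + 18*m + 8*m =-2*m^3 + 14*m^2 + 36*m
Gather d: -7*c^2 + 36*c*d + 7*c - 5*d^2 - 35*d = -7*c^2 + 7*c - 5*d^2 + d*(36*c - 35)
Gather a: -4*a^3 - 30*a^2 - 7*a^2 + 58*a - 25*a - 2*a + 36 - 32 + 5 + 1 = -4*a^3 - 37*a^2 + 31*a + 10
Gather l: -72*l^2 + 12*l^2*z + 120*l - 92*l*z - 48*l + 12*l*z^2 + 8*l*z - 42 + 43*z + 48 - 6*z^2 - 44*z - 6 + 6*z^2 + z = l^2*(12*z - 72) + l*(12*z^2 - 84*z + 72)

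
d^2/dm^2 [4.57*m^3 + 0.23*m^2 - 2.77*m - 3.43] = 27.42*m + 0.46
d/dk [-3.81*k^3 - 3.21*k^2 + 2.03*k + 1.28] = -11.43*k^2 - 6.42*k + 2.03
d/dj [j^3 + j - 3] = 3*j^2 + 1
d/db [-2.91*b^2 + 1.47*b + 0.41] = 1.47 - 5.82*b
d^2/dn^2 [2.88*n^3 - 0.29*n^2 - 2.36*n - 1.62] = 17.28*n - 0.58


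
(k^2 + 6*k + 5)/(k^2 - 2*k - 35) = (k + 1)/(k - 7)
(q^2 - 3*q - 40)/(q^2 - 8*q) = (q + 5)/q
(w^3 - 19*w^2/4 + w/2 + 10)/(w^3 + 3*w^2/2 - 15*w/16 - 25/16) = 4*(w^2 - 6*w + 8)/(4*w^2 + w - 5)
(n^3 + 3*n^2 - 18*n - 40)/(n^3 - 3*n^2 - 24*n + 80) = (n + 2)/(n - 4)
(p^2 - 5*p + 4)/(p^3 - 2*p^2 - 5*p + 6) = (p - 4)/(p^2 - p - 6)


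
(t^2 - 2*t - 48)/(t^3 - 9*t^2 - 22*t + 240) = (t + 6)/(t^2 - t - 30)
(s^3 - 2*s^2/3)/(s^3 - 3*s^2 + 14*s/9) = 3*s/(3*s - 7)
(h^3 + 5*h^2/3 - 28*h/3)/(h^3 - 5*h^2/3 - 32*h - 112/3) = h*(3*h - 7)/(3*h^2 - 17*h - 28)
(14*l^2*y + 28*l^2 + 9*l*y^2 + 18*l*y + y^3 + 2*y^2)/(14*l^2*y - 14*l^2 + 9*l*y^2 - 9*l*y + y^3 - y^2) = (y + 2)/(y - 1)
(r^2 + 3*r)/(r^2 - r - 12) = r/(r - 4)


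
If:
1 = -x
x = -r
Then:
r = 1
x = -1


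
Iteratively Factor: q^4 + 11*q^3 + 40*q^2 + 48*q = (q)*(q^3 + 11*q^2 + 40*q + 48) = q*(q + 4)*(q^2 + 7*q + 12) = q*(q + 4)^2*(q + 3)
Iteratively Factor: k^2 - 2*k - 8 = (k + 2)*(k - 4)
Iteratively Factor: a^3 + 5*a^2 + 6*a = (a + 2)*(a^2 + 3*a) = a*(a + 2)*(a + 3)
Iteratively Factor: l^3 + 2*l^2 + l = (l + 1)*(l^2 + l) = l*(l + 1)*(l + 1)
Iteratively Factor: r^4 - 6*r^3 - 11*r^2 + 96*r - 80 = (r - 4)*(r^3 - 2*r^2 - 19*r + 20) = (r - 4)*(r - 1)*(r^2 - r - 20) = (r - 5)*(r - 4)*(r - 1)*(r + 4)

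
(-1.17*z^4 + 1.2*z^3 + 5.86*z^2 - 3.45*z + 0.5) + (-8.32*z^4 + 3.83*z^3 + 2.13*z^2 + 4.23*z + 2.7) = -9.49*z^4 + 5.03*z^3 + 7.99*z^2 + 0.78*z + 3.2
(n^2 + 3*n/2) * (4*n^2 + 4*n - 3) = 4*n^4 + 10*n^3 + 3*n^2 - 9*n/2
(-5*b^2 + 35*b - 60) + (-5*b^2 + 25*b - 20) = -10*b^2 + 60*b - 80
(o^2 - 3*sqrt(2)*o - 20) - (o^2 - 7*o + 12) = -3*sqrt(2)*o + 7*o - 32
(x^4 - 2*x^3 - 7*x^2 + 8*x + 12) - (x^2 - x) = x^4 - 2*x^3 - 8*x^2 + 9*x + 12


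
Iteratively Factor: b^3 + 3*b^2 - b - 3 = (b + 3)*(b^2 - 1) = (b + 1)*(b + 3)*(b - 1)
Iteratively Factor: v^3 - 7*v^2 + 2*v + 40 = (v - 4)*(v^2 - 3*v - 10) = (v - 4)*(v + 2)*(v - 5)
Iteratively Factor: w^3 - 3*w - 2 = (w + 1)*(w^2 - w - 2) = (w - 2)*(w + 1)*(w + 1)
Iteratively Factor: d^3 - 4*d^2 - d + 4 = (d - 4)*(d^2 - 1) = (d - 4)*(d - 1)*(d + 1)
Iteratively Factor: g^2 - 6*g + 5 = (g - 1)*(g - 5)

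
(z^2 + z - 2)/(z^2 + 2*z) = (z - 1)/z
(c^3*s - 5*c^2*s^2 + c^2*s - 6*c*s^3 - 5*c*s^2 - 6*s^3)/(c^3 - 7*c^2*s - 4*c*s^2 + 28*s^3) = s*(c^3 - 5*c^2*s + c^2 - 6*c*s^2 - 5*c*s - 6*s^2)/(c^3 - 7*c^2*s - 4*c*s^2 + 28*s^3)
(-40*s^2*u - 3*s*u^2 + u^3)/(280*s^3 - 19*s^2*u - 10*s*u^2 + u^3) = -u/(7*s - u)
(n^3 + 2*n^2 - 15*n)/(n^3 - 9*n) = (n + 5)/(n + 3)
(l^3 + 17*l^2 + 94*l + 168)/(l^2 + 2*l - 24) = (l^2 + 11*l + 28)/(l - 4)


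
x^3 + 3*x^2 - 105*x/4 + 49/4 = (x - 7/2)*(x - 1/2)*(x + 7)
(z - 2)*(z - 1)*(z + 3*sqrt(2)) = z^3 - 3*z^2 + 3*sqrt(2)*z^2 - 9*sqrt(2)*z + 2*z + 6*sqrt(2)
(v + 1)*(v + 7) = v^2 + 8*v + 7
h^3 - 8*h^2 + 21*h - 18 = (h - 3)^2*(h - 2)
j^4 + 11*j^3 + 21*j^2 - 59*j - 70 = (j - 2)*(j + 1)*(j + 5)*(j + 7)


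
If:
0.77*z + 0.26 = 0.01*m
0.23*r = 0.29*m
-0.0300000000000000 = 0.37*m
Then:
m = -0.08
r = -0.10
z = -0.34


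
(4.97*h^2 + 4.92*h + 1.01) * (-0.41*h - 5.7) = -2.0377*h^3 - 30.3462*h^2 - 28.4581*h - 5.757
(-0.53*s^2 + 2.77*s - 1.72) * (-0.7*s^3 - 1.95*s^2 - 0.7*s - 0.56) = 0.371*s^5 - 0.9055*s^4 - 3.8265*s^3 + 1.7118*s^2 - 0.3472*s + 0.9632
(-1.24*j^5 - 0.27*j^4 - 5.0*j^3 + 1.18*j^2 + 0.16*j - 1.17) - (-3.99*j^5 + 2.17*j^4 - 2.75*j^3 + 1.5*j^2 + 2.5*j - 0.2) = 2.75*j^5 - 2.44*j^4 - 2.25*j^3 - 0.32*j^2 - 2.34*j - 0.97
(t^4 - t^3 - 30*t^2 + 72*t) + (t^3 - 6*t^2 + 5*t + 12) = t^4 - 36*t^2 + 77*t + 12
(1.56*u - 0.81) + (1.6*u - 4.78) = 3.16*u - 5.59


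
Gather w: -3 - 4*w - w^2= -w^2 - 4*w - 3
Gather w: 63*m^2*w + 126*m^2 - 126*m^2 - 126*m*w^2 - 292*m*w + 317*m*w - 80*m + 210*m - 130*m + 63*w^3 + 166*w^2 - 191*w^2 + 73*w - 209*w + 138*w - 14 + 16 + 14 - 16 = 63*w^3 + w^2*(-126*m - 25) + w*(63*m^2 + 25*m + 2)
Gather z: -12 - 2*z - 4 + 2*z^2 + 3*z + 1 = 2*z^2 + z - 15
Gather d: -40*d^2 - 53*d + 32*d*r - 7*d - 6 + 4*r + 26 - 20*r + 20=-40*d^2 + d*(32*r - 60) - 16*r + 40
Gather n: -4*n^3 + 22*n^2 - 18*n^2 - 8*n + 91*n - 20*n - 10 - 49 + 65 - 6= -4*n^3 + 4*n^2 + 63*n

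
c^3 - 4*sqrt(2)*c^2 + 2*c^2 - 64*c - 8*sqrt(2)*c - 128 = (c + 2)*(c - 8*sqrt(2))*(c + 4*sqrt(2))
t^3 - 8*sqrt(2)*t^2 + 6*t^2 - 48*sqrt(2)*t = t*(t + 6)*(t - 8*sqrt(2))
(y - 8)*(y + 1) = y^2 - 7*y - 8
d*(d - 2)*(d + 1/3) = d^3 - 5*d^2/3 - 2*d/3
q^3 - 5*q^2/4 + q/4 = q*(q - 1)*(q - 1/4)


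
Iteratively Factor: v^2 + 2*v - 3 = (v + 3)*(v - 1)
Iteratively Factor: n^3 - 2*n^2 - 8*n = (n + 2)*(n^2 - 4*n) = n*(n + 2)*(n - 4)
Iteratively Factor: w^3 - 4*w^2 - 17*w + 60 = (w - 3)*(w^2 - w - 20) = (w - 5)*(w - 3)*(w + 4)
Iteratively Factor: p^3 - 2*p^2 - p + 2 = (p - 2)*(p^2 - 1) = (p - 2)*(p - 1)*(p + 1)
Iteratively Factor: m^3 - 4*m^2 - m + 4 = (m + 1)*(m^2 - 5*m + 4) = (m - 1)*(m + 1)*(m - 4)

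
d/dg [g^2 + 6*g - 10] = 2*g + 6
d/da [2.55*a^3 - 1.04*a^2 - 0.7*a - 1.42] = 7.65*a^2 - 2.08*a - 0.7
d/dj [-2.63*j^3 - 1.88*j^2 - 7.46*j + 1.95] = -7.89*j^2 - 3.76*j - 7.46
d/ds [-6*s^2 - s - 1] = -12*s - 1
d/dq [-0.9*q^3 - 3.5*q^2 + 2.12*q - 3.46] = -2.7*q^2 - 7.0*q + 2.12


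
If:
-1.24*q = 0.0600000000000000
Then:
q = -0.05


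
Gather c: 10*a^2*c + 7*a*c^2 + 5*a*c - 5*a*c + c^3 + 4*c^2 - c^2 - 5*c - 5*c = c^3 + c^2*(7*a + 3) + c*(10*a^2 - 10)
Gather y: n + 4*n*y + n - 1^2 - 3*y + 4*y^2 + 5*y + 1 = 2*n + 4*y^2 + y*(4*n + 2)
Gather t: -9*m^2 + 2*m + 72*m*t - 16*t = -9*m^2 + 2*m + t*(72*m - 16)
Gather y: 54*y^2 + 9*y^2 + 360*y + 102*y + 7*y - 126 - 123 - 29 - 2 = 63*y^2 + 469*y - 280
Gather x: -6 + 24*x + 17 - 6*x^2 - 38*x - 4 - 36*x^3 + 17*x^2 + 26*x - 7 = -36*x^3 + 11*x^2 + 12*x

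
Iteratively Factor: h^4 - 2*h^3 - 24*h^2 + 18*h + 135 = (h + 3)*(h^3 - 5*h^2 - 9*h + 45) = (h - 3)*(h + 3)*(h^2 - 2*h - 15) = (h - 5)*(h - 3)*(h + 3)*(h + 3)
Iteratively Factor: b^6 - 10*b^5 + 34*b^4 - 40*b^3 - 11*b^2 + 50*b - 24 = (b - 4)*(b^5 - 6*b^4 + 10*b^3 - 11*b + 6) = (b - 4)*(b - 1)*(b^4 - 5*b^3 + 5*b^2 + 5*b - 6) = (b - 4)*(b - 1)*(b + 1)*(b^3 - 6*b^2 + 11*b - 6) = (b - 4)*(b - 1)^2*(b + 1)*(b^2 - 5*b + 6) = (b - 4)*(b - 3)*(b - 1)^2*(b + 1)*(b - 2)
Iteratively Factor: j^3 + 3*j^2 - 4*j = (j - 1)*(j^2 + 4*j) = (j - 1)*(j + 4)*(j)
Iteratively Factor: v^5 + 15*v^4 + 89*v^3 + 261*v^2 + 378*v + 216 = (v + 4)*(v^4 + 11*v^3 + 45*v^2 + 81*v + 54) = (v + 2)*(v + 4)*(v^3 + 9*v^2 + 27*v + 27) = (v + 2)*(v + 3)*(v + 4)*(v^2 + 6*v + 9) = (v + 2)*(v + 3)^2*(v + 4)*(v + 3)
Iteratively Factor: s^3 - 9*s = (s)*(s^2 - 9) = s*(s + 3)*(s - 3)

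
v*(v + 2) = v^2 + 2*v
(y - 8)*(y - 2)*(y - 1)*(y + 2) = y^4 - 9*y^3 + 4*y^2 + 36*y - 32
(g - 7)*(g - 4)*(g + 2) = g^3 - 9*g^2 + 6*g + 56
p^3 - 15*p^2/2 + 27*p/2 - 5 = (p - 5)*(p - 2)*(p - 1/2)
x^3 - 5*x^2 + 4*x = x*(x - 4)*(x - 1)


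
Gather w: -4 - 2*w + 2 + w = -w - 2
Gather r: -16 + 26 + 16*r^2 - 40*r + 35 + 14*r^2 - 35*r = 30*r^2 - 75*r + 45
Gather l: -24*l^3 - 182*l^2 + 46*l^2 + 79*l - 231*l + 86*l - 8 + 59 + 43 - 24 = -24*l^3 - 136*l^2 - 66*l + 70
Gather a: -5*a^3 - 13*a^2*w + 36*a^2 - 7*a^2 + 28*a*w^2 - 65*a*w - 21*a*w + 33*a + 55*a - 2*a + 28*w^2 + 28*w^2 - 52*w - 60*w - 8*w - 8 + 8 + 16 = -5*a^3 + a^2*(29 - 13*w) + a*(28*w^2 - 86*w + 86) + 56*w^2 - 120*w + 16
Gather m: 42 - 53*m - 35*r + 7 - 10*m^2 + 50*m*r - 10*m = -10*m^2 + m*(50*r - 63) - 35*r + 49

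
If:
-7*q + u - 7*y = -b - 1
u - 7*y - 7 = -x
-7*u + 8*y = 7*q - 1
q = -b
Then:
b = 41*y/63 - 8/63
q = 8/63 - 41*y/63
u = 113*y/63 + 1/63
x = 328*y/63 + 440/63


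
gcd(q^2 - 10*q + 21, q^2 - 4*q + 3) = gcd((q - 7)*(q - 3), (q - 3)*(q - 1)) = q - 3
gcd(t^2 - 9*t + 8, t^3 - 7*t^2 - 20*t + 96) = t - 8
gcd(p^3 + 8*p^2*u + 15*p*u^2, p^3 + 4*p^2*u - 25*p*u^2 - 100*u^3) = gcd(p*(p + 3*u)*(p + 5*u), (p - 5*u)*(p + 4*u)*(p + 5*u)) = p + 5*u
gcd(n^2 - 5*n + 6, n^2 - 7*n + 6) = 1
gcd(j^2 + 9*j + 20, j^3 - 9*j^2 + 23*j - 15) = 1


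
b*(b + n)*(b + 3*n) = b^3 + 4*b^2*n + 3*b*n^2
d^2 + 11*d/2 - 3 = (d - 1/2)*(d + 6)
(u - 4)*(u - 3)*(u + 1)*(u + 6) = u^4 - 31*u^2 + 42*u + 72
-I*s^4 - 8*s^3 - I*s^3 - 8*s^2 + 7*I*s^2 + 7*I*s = s*(s - 7*I)*(s - I)*(-I*s - I)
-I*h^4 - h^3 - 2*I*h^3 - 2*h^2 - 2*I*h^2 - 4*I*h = h*(h + 2)*(h - 2*I)*(-I*h + 1)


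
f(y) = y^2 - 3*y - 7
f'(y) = 2*y - 3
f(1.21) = -9.17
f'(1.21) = -0.58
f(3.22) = -6.29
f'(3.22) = 3.44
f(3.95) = -3.25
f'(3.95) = 4.90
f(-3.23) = 13.12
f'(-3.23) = -9.46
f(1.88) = -9.11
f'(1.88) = 0.76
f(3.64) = -4.67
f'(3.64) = 4.28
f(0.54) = -8.33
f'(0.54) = -1.92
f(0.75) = -8.69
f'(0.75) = -1.50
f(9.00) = 47.00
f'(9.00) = 15.00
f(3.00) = -7.00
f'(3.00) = 3.00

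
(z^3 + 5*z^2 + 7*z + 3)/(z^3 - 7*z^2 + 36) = (z^3 + 5*z^2 + 7*z + 3)/(z^3 - 7*z^2 + 36)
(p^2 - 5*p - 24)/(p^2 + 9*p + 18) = (p - 8)/(p + 6)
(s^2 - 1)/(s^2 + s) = (s - 1)/s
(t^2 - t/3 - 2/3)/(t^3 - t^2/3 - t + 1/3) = (3*t + 2)/(3*t^2 + 2*t - 1)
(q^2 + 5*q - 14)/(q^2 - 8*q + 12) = (q + 7)/(q - 6)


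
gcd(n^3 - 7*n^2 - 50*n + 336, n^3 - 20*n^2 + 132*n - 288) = n^2 - 14*n + 48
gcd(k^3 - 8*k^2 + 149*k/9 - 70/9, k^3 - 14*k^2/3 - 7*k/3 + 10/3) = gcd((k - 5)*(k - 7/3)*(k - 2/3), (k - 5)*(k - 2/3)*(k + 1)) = k^2 - 17*k/3 + 10/3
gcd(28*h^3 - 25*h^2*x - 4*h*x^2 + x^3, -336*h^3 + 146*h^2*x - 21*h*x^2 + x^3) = -7*h + x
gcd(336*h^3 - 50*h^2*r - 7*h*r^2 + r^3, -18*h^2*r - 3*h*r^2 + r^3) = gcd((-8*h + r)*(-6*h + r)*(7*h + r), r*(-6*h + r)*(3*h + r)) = -6*h + r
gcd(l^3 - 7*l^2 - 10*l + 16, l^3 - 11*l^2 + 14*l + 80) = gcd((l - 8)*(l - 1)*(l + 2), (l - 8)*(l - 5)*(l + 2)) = l^2 - 6*l - 16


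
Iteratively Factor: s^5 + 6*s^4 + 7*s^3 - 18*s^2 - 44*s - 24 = (s + 2)*(s^4 + 4*s^3 - s^2 - 16*s - 12) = (s - 2)*(s + 2)*(s^3 + 6*s^2 + 11*s + 6) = (s - 2)*(s + 1)*(s + 2)*(s^2 + 5*s + 6) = (s - 2)*(s + 1)*(s + 2)*(s + 3)*(s + 2)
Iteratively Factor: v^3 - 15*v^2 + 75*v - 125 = (v - 5)*(v^2 - 10*v + 25) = (v - 5)^2*(v - 5)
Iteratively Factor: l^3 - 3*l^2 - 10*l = (l + 2)*(l^2 - 5*l) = (l - 5)*(l + 2)*(l)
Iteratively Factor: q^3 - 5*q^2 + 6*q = (q)*(q^2 - 5*q + 6) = q*(q - 3)*(q - 2)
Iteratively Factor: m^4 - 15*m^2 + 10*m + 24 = (m - 2)*(m^3 + 2*m^2 - 11*m - 12) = (m - 2)*(m + 4)*(m^2 - 2*m - 3) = (m - 3)*(m - 2)*(m + 4)*(m + 1)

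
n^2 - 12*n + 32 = (n - 8)*(n - 4)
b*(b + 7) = b^2 + 7*b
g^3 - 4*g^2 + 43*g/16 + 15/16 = (g - 3)*(g - 5/4)*(g + 1/4)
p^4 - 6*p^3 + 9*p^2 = p^2*(p - 3)^2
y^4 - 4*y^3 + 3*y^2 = y^2*(y - 3)*(y - 1)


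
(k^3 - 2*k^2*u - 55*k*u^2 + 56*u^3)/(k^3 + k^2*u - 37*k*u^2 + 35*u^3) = (-k + 8*u)/(-k + 5*u)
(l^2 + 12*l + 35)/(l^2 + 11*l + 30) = (l + 7)/(l + 6)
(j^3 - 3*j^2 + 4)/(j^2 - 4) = (j^2 - j - 2)/(j + 2)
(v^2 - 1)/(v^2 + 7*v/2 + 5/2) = 2*(v - 1)/(2*v + 5)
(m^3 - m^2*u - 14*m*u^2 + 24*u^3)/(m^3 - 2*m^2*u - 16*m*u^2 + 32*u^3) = (-m + 3*u)/(-m + 4*u)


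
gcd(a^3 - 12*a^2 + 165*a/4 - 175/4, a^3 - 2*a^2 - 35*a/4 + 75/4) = a^2 - 5*a + 25/4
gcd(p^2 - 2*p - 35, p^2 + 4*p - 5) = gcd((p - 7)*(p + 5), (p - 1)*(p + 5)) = p + 5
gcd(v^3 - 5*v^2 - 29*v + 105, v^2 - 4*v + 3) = v - 3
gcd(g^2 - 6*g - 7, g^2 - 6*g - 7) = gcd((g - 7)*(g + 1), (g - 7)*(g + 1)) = g^2 - 6*g - 7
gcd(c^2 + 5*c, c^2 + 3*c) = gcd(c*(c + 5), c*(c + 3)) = c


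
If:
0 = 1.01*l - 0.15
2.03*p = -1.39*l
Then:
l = 0.15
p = -0.10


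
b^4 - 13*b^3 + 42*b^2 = b^2*(b - 7)*(b - 6)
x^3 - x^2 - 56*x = x*(x - 8)*(x + 7)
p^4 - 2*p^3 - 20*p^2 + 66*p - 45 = (p - 3)^2*(p - 1)*(p + 5)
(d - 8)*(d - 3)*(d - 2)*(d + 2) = d^4 - 11*d^3 + 20*d^2 + 44*d - 96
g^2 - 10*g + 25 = (g - 5)^2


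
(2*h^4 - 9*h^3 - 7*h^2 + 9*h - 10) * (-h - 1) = -2*h^5 + 7*h^4 + 16*h^3 - 2*h^2 + h + 10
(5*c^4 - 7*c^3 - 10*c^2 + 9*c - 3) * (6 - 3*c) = -15*c^5 + 51*c^4 - 12*c^3 - 87*c^2 + 63*c - 18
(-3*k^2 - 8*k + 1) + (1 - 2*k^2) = -5*k^2 - 8*k + 2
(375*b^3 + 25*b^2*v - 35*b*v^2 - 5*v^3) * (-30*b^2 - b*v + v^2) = -11250*b^5 - 1125*b^4*v + 1400*b^3*v^2 + 210*b^2*v^3 - 30*b*v^4 - 5*v^5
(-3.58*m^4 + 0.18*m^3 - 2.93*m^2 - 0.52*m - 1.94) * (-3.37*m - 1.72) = 12.0646*m^5 + 5.551*m^4 + 9.5645*m^3 + 6.792*m^2 + 7.4322*m + 3.3368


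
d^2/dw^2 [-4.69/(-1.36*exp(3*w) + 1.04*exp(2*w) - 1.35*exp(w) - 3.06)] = ((-57.4056*exp(2*w) + 19.5104*exp(w) - 6.3315)*(1.36*exp(3*w) - 1.04*exp(2*w) + 1.35*exp(w) + 3.06) + 4.69*(4.08*exp(2*w) - 2.08*exp(w) + 1.35)*(8.16*exp(2*w) - 4.16*exp(w) + 2.7)*exp(w))*exp(w)/(1.36*exp(3*w) - 1.04*exp(2*w) + 1.35*exp(w) + 3.06)^3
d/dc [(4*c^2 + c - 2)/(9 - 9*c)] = (-4*c^2 + 8*c - 1)/(9*(c^2 - 2*c + 1))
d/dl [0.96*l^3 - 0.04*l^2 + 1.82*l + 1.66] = 2.88*l^2 - 0.08*l + 1.82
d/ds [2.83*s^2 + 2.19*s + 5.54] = 5.66*s + 2.19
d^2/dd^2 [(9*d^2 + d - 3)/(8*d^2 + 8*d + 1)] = 2*(-512*d^3 - 792*d^2 - 600*d - 167)/(512*d^6 + 1536*d^5 + 1728*d^4 + 896*d^3 + 216*d^2 + 24*d + 1)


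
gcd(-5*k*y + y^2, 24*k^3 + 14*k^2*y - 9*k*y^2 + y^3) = 1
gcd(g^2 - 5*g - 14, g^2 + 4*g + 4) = g + 2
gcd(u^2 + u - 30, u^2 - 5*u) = u - 5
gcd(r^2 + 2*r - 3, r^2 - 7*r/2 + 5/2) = r - 1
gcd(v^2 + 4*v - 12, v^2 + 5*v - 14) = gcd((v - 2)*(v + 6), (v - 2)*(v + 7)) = v - 2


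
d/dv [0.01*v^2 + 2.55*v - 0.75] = 0.02*v + 2.55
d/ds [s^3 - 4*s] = 3*s^2 - 4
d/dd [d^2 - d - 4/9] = 2*d - 1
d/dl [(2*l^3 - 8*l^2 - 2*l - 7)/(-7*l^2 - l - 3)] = (-14*l^4 - 4*l^3 - 24*l^2 - 50*l - 1)/(49*l^4 + 14*l^3 + 43*l^2 + 6*l + 9)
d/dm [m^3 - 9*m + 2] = 3*m^2 - 9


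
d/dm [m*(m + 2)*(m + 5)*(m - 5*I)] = 4*m^3 + m^2*(21 - 15*I) + m*(20 - 70*I) - 50*I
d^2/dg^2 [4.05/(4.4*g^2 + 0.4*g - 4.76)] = (-156.816*g^2 - 14.256*g + 4.05*(8.8*g + 0.4)*(17.6*g + 0.8) + 169.6464)/(4.4*g^2 + 0.4*g - 4.76)^3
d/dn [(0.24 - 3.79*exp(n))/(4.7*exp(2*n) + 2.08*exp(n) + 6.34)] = (17.813*exp(2*n) - 2.256*exp(n) - 24.5278)*exp(n)/(22.09*exp(4*n) + 19.552*exp(3*n) + 63.9224*exp(2*n) + 26.3744*exp(n) + 40.1956)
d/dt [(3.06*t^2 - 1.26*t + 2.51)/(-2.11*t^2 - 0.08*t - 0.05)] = (-2.9034*t^2 + 10.2862*t + 0.2638)/(4.4521*t^4 + 0.3376*t^3 + 0.2174*t^2 + 0.008*t + 0.0025)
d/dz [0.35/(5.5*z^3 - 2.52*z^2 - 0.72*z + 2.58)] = (-5.775*z^2 + 1.764*z + 0.252)/(5.5*z^3 - 2.52*z^2 - 0.72*z + 2.58)^2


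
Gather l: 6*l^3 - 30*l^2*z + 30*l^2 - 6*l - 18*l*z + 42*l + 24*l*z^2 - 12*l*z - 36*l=6*l^3 + l^2*(30 - 30*z) + l*(24*z^2 - 30*z)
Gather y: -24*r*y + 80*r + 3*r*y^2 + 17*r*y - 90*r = 3*r*y^2 - 7*r*y - 10*r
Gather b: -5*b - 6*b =-11*b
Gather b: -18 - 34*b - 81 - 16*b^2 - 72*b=-16*b^2 - 106*b - 99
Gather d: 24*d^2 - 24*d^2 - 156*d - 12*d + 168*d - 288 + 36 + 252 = 0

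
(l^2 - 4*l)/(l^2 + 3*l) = (l - 4)/(l + 3)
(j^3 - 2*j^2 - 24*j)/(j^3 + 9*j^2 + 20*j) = (j - 6)/(j + 5)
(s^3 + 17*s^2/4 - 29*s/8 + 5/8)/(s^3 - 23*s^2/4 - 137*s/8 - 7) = (-8*s^3 - 34*s^2 + 29*s - 5)/(-8*s^3 + 46*s^2 + 137*s + 56)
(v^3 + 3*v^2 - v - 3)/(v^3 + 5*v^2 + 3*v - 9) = (v + 1)/(v + 3)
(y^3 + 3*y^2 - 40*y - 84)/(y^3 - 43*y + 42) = (y + 2)/(y - 1)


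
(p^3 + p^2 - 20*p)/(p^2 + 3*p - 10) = p*(p - 4)/(p - 2)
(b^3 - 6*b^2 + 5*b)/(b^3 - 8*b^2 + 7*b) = (b - 5)/(b - 7)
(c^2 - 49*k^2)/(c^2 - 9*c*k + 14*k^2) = (c + 7*k)/(c - 2*k)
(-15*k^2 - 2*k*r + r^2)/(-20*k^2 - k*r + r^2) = (3*k + r)/(4*k + r)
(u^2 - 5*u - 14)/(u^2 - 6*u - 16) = (u - 7)/(u - 8)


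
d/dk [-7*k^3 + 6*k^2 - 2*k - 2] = -21*k^2 + 12*k - 2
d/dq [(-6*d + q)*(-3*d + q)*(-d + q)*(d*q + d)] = d*(-18*d^3 + 54*d^2*q + 27*d^2 - 30*d*q^2 - 20*d*q + 4*q^3 + 3*q^2)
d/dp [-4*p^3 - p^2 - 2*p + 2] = -12*p^2 - 2*p - 2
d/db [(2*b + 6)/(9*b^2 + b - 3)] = 2*(9*b^2 + b - (b + 3)*(18*b + 1) - 3)/(9*b^2 + b - 3)^2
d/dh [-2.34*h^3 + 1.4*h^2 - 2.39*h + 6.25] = -7.02*h^2 + 2.8*h - 2.39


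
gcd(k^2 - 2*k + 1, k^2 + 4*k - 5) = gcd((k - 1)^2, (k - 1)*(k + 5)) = k - 1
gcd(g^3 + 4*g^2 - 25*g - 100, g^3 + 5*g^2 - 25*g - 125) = g^2 - 25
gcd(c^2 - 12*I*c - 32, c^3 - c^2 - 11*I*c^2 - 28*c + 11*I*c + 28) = c - 4*I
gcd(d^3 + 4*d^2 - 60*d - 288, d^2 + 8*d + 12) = d + 6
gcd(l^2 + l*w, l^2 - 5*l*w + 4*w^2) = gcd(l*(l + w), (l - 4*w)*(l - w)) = 1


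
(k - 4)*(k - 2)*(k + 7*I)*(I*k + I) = I*k^4 - 7*k^3 - 5*I*k^3 + 35*k^2 + 2*I*k^2 - 14*k + 8*I*k - 56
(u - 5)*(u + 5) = u^2 - 25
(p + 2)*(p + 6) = p^2 + 8*p + 12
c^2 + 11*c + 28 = (c + 4)*(c + 7)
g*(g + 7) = g^2 + 7*g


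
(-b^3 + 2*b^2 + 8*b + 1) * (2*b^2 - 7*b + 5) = -2*b^5 + 11*b^4 - 3*b^3 - 44*b^2 + 33*b + 5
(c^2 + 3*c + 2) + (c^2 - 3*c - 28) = 2*c^2 - 26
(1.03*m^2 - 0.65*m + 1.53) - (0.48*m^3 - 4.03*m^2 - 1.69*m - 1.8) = -0.48*m^3 + 5.06*m^2 + 1.04*m + 3.33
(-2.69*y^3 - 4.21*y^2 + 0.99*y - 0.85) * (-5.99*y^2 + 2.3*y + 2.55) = 16.1131*y^5 + 19.0309*y^4 - 22.4726*y^3 - 3.367*y^2 + 0.5695*y - 2.1675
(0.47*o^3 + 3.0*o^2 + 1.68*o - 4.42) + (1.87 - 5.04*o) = 0.47*o^3 + 3.0*o^2 - 3.36*o - 2.55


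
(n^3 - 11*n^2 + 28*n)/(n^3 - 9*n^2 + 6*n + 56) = n/(n + 2)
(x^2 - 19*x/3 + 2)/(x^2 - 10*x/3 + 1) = (x - 6)/(x - 3)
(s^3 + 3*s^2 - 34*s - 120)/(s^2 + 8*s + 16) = (s^2 - s - 30)/(s + 4)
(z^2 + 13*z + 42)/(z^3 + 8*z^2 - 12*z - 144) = (z + 7)/(z^2 + 2*z - 24)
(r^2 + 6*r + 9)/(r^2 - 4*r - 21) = (r + 3)/(r - 7)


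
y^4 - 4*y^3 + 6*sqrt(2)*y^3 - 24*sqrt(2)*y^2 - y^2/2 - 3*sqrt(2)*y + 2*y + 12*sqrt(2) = (y - 4)*(y - sqrt(2)/2)*(y + sqrt(2)/2)*(y + 6*sqrt(2))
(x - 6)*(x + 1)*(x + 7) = x^3 + 2*x^2 - 41*x - 42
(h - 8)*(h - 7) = h^2 - 15*h + 56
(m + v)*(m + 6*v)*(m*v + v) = m^3*v + 7*m^2*v^2 + m^2*v + 6*m*v^3 + 7*m*v^2 + 6*v^3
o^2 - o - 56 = (o - 8)*(o + 7)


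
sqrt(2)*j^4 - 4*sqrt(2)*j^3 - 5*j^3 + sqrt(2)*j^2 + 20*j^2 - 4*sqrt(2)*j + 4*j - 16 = (j - 4)*(j - 2*sqrt(2))*(j - sqrt(2))*(sqrt(2)*j + 1)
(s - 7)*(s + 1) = s^2 - 6*s - 7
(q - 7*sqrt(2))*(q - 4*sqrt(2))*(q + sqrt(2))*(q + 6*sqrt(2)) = q^4 - 4*sqrt(2)*q^3 - 86*q^2 + 260*sqrt(2)*q + 672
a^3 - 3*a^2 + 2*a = a*(a - 2)*(a - 1)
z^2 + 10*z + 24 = (z + 4)*(z + 6)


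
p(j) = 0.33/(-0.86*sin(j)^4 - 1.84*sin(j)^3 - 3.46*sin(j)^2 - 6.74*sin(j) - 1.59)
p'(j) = 0.33*(3.44*sin(j)^3*cos(j) + 5.52*sin(j)^2*cos(j) + 6.92*sin(j)*cos(j) + 6.74*cos(j))/(-0.86*sin(j)^4 - 1.84*sin(j)^3 - 3.46*sin(j)^2 - 6.74*sin(j) - 1.59)^2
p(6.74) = -0.06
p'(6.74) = 0.11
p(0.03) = -0.18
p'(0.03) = 0.71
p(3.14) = -0.21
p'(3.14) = -0.87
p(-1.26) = 0.13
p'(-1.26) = 0.03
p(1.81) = -0.02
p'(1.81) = -0.01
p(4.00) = 0.16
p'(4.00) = -0.16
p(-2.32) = 0.17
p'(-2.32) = -0.19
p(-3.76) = -0.05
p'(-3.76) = -0.07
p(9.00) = -0.06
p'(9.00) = -0.12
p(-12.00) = -0.05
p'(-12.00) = 0.08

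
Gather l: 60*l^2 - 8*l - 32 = 60*l^2 - 8*l - 32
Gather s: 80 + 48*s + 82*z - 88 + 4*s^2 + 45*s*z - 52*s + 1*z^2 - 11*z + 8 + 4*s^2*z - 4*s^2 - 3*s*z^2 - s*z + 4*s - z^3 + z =4*s^2*z + s*(-3*z^2 + 44*z) - z^3 + z^2 + 72*z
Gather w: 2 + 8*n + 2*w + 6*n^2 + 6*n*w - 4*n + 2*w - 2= 6*n^2 + 4*n + w*(6*n + 4)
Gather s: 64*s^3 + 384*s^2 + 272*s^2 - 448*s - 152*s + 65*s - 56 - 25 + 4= 64*s^3 + 656*s^2 - 535*s - 77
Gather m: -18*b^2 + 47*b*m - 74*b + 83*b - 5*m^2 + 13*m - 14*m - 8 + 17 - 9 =-18*b^2 + 9*b - 5*m^2 + m*(47*b - 1)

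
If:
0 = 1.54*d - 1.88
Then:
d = 1.22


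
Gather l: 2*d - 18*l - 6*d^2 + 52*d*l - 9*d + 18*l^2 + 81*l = -6*d^2 - 7*d + 18*l^2 + l*(52*d + 63)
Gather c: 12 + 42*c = 42*c + 12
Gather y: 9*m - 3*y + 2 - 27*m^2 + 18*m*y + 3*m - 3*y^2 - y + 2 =-27*m^2 + 12*m - 3*y^2 + y*(18*m - 4) + 4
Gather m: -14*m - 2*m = -16*m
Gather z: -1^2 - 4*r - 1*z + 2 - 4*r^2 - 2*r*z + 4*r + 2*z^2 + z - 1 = -4*r^2 - 2*r*z + 2*z^2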